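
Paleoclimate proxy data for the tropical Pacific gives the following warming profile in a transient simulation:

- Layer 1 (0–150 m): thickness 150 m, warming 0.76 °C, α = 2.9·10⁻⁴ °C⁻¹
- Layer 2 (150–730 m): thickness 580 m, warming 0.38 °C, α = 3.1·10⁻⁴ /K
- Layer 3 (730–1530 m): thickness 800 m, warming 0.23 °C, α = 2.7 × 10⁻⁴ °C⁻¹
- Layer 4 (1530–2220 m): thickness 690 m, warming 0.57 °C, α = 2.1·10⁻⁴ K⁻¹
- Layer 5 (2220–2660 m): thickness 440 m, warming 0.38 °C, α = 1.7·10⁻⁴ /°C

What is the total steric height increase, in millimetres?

Layer 1: 0.76 × 2.9×10⁻⁴ × 150 = 0.03306 m
Layer 2: 3.1×10⁻⁴ × 580 × 0.38 = 0.068324 m
800 × 2.7×10⁻⁴ × 0.23 = 0.04968 m
1530–2220 m: 2.1×10⁻⁴ × 690 × 0.57 = 0.082593 m
0.38 × 1.7×10⁻⁴ × 440 = 0.028424 m
Δh = 0.03306 + 0.068324 + 0.04968 + 0.082593 + 0.028424 = 0.262081 m

262 mm of thermosteric rise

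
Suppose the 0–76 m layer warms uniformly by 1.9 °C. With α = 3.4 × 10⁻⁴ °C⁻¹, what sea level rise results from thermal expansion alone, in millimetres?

Δh = 49 mm

Δh = αΔT·H = 3.4×10⁻⁴ × 1.9 × 76 = 0.049096 m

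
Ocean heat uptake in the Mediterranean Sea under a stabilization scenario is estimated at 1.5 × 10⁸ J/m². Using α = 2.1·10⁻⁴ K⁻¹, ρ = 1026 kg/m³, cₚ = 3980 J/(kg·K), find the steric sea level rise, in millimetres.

7.71 mm

Δh = αQ/(ρcₚ) = 2.1×10⁻⁴ × 1.5×10⁸ / (1026 × 3980) ≈ 0.007714 m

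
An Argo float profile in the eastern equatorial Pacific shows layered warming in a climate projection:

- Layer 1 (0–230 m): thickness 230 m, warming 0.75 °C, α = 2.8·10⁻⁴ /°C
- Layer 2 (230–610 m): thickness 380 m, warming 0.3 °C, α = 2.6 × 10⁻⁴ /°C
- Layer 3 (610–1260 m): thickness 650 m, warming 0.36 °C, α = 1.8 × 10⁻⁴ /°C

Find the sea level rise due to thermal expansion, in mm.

120 mm of thermosteric rise

Layer 1: 0.75 × 2.8×10⁻⁴ × 230 = 0.04830 m
230–610 m: 2.6×10⁻⁴ × 380 × 0.3 = 0.02964 m
610–1260 m: 650 × 1.8×10⁻⁴ × 0.36 = 0.04212 m
Δh = 0.04830 + 0.02964 + 0.04212 = 0.12006 m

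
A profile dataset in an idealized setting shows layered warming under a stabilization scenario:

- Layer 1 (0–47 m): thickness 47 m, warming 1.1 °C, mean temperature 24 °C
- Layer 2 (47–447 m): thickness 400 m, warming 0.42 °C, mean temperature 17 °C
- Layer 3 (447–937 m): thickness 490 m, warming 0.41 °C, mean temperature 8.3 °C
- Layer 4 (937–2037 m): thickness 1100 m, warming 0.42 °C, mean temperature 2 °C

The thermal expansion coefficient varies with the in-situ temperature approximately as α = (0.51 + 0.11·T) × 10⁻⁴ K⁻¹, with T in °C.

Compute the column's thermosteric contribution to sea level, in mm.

Layer 1: α = (0.51 + 0.11×24)×10⁻⁴ = 3.15×10⁻⁴ K⁻¹
Layer 2: α = (0.51 + 0.11×17)×10⁻⁴ = 2.38×10⁻⁴ K⁻¹
Layer 3: α = (0.51 + 0.11×8.3)×10⁻⁴ = 1.423×10⁻⁴ K⁻¹
Layer 4: α = (0.51 + 0.11×2)×10⁻⁴ = 0.73×10⁻⁴ K⁻¹
Layer 1: 47 × 3.15×10⁻⁴ × 1.1 = 0.0162855 m
47–447 m: 0.42 × 400 × 2.38×10⁻⁴ = 0.039984 m
Layer 3: 0.41 × 490 × 1.423×10⁻⁴ = 0.02858807 m
937–2037 m: 1100 × 0.73×10⁻⁴ × 0.42 = 0.033726 m
Δh = 0.0162855 + 0.039984 + 0.02858807 + 0.033726 = 0.11858357 m ≈ 119 mm

Δh = 119 mm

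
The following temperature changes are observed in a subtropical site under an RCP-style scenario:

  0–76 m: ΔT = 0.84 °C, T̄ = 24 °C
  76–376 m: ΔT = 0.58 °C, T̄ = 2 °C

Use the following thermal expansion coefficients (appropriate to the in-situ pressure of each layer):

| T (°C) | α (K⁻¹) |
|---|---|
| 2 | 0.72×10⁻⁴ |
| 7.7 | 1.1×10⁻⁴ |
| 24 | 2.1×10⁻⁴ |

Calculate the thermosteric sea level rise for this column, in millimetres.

26 mm

Layer 1 at 24 °C → α = 2.1×10⁻⁴ K⁻¹
Layer 2 at 2 °C → α = 0.72×10⁻⁴ K⁻¹
0–76 m: 2.1×10⁻⁴ × 0.84 × 76 = 0.0134064 m
0.58 × 0.72×10⁻⁴ × 300 = 0.012528 m
Δh = 0.0134064 + 0.012528 = 0.0259344 m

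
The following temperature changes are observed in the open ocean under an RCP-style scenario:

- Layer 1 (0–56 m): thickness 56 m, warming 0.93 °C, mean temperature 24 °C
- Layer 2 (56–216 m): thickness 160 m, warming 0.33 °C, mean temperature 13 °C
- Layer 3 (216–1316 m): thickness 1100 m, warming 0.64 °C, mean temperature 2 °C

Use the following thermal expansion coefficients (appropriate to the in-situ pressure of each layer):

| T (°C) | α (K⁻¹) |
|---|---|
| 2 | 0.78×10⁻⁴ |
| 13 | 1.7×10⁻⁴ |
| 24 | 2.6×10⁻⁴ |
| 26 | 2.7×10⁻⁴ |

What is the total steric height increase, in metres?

0.0774 m

Layer 1 at 24 °C → α = 2.6×10⁻⁴ K⁻¹
Layer 2 at 13 °C → α = 1.7×10⁻⁴ K⁻¹
Layer 3 at 2 °C → α = 0.78×10⁻⁴ K⁻¹
Layer 1: 0.93 × 56 × 2.6×10⁻⁴ = 0.0135408 m
Layer 2: 160 × 1.7×10⁻⁴ × 0.33 = 0.008976 m
Layer 3: 0.78×10⁻⁴ × 0.64 × 1100 = 0.054912 m
Δh = 0.0135408 + 0.008976 + 0.054912 = 0.0774288 m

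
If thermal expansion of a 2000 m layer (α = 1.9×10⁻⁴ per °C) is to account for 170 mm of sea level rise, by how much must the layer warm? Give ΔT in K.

ΔT ≈ 0.447 K

ΔT = Δh/(αH) = 0.17 / (1.9×10⁻⁴ × 2000) ≈ 0.4474 K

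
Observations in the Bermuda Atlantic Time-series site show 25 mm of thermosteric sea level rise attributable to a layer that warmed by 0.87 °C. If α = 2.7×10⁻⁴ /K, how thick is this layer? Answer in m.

about 110 m

H = Δh/(αΔT) = 0.025 / (2.7×10⁻⁴ × 0.87) ≈ 106.4 m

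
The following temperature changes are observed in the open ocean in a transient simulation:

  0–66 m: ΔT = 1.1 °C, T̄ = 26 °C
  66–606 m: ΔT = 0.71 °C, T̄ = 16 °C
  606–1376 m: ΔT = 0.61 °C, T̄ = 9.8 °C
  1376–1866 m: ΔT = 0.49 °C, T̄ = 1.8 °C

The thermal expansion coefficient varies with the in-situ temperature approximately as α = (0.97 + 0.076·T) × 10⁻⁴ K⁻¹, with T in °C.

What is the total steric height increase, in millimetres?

Layer 1: α = (0.97 + 0.076×26)×10⁻⁴ = 2.946×10⁻⁴ K⁻¹
Layer 2: α = (0.97 + 0.076×16)×10⁻⁴ = 2.186×10⁻⁴ K⁻¹
Layer 3: α = (0.97 + 0.076×9.8)×10⁻⁴ = 1.7148×10⁻⁴ K⁻¹
Layer 4: α = (0.97 + 0.076×1.8)×10⁻⁴ = 1.1068×10⁻⁴ K⁻¹
0–66 m: 1.1 × 66 × 2.946×10⁻⁴ = 0.02138796 m
540 × 0.71 × 2.186×10⁻⁴ = 0.08381124 m
Layer 3: 0.61 × 770 × 1.7148×10⁻⁴ = 0.080544156 m
Layer 4: 1.1068×10⁻⁴ × 0.49 × 490 = 0.026574268 m
Δh = 0.02138796 + 0.08381124 + 0.080544156 + 0.026574268 = 0.212317624 m

Δh ≈ 212 mm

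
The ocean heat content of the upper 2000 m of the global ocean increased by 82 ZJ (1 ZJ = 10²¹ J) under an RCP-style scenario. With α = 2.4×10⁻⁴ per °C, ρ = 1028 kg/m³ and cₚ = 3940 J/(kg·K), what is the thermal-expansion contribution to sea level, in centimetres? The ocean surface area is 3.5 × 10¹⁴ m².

Δh = 1.39 cm

Per unit area: Q = 82×10²¹ / (3.5×10¹⁴) ≈ 2.343×10⁸ J/m²
Δh = αQ/(ρcₚ) = 2.4×10⁻⁴ × 2.343×10⁸ / (1028 × 3940) ≈ 0.013883 m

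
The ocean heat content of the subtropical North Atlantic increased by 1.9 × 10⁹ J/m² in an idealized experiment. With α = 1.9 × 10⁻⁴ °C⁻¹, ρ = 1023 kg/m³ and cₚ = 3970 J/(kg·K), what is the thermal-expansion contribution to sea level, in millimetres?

Δh = αQ/(ρcₚ) = 1.9×10⁻⁴ × 1.9×10⁹ / (1023 × 3970) ≈ 0.088888 m

89 mm of thermosteric rise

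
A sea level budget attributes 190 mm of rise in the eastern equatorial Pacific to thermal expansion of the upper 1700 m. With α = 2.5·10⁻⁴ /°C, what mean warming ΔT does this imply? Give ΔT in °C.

ΔT = Δh/(αH) = 0.19 / (2.5×10⁻⁴ × 1700) ≈ 0.4471 °C

0.447 °C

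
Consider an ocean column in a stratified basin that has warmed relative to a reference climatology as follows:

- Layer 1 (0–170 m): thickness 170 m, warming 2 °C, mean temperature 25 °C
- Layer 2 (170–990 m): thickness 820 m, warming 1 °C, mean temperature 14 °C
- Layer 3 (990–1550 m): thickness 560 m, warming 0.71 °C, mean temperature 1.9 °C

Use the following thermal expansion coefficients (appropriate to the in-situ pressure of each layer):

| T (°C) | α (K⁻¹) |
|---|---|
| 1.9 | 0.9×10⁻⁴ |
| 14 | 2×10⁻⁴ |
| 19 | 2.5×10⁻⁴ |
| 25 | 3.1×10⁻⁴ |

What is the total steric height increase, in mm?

Layer 1 at 25 °C → α = 3.1×10⁻⁴ K⁻¹
Layer 2 at 14 °C → α = 2×10⁻⁴ K⁻¹
Layer 3 at 1.9 °C → α = 0.9×10⁻⁴ K⁻¹
3.1×10⁻⁴ × 2 × 170 = 0.10540 m
Layer 2: 2×10⁻⁴ × 1 × 820 = 0.16400 m
990–1550 m: 560 × 0.9×10⁻⁴ × 0.71 = 0.035784 m
Δh = 0.10540 + 0.16400 + 0.035784 = 0.305184 m

Δh ≈ 305 mm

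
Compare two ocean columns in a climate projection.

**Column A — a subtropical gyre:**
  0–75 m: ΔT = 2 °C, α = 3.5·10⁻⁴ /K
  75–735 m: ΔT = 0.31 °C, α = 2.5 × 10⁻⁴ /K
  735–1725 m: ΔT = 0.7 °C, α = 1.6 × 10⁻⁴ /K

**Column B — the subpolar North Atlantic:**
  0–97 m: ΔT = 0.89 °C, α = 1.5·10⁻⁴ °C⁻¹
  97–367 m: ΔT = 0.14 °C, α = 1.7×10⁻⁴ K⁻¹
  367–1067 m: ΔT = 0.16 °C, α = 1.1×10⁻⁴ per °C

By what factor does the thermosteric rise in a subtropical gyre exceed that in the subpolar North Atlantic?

A 0–75 m: 75 × 3.5×10⁻⁴ × 2 = 0.05250 m
A 2.5×10⁻⁴ × 660 × 0.31 = 0.05115 m
A 1.6×10⁻⁴ × 0.7 × 990 = 0.11088 m
A total: 0.21453 m
B 0–97 m: 97 × 1.5×10⁻⁴ × 0.89 = 0.0129495 m
B Layer 2: 0.14 × 270 × 1.7×10⁻⁴ = 0.006426 m
B 0.16 × 700 × 1.1×10⁻⁴ = 0.01232 m
B total: 0.0316955 m
Ratio: 0.21453 / 0.0316955 ≈ 6.768

6.77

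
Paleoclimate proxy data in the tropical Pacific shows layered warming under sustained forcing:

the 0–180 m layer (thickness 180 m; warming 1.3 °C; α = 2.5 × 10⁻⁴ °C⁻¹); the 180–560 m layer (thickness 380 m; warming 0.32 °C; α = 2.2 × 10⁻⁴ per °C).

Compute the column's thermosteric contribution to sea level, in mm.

0–180 m: 2.5×10⁻⁴ × 1.3 × 180 = 0.05850 m
380 × 0.32 × 2.2×10⁻⁴ = 0.026752 m
Δh = 0.05850 + 0.026752 = 0.085252 m

about 85.3 mm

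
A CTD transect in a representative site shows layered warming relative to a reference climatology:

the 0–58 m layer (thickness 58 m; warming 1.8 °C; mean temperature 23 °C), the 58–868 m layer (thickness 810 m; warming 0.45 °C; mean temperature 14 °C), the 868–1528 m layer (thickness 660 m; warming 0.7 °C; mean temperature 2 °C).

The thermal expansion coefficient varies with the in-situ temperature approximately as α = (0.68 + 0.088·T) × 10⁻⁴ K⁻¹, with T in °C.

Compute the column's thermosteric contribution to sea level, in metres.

about 0.137 m

Layer 1: α = (0.68 + 0.088×23)×10⁻⁴ = 2.704×10⁻⁴ K⁻¹
Layer 2: α = (0.68 + 0.088×14)×10⁻⁴ = 1.912×10⁻⁴ K⁻¹
Layer 3: α = (0.68 + 0.088×2)×10⁻⁴ = 0.856×10⁻⁴ K⁻¹
0–58 m: 1.8 × 2.704×10⁻⁴ × 58 = 0.02822976 m
Layer 2: 810 × 0.45 × 1.912×10⁻⁴ = 0.0696924 m
Layer 3: 0.7 × 660 × 0.856×10⁻⁴ = 0.0395472 m
Δh = 0.02822976 + 0.0696924 + 0.0395472 = 0.13746936 m ≈ 0.137 m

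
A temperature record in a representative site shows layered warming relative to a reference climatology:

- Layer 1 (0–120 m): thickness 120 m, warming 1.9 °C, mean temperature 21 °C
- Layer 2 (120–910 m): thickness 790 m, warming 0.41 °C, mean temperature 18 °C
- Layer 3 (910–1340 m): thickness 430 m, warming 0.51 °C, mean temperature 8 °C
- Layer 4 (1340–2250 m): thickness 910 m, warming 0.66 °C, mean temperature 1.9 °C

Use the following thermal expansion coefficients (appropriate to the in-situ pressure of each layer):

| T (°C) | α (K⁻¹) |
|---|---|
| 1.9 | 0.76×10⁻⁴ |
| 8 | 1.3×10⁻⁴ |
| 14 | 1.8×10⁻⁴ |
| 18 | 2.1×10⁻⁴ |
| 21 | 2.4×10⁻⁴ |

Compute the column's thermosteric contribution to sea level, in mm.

Layer 1 at 21 °C → α = 2.4×10⁻⁴ K⁻¹
Layer 2 at 18 °C → α = 2.1×10⁻⁴ K⁻¹
Layer 3 at 8 °C → α = 1.3×10⁻⁴ K⁻¹
Layer 4 at 1.9 °C → α = 0.76×10⁻⁴ K⁻¹
0–120 m: 2.4×10⁻⁴ × 1.9 × 120 = 0.05472 m
790 × 2.1×10⁻⁴ × 0.41 = 0.068019 m
Layer 3: 0.51 × 430 × 1.3×10⁻⁴ = 0.028509 m
Layer 4: 0.66 × 0.76×10⁻⁴ × 910 = 0.0456456 m
Δh = 0.05472 + 0.068019 + 0.028509 + 0.0456456 = 0.1968936 m ≈ 197 mm

Δh ≈ 197 mm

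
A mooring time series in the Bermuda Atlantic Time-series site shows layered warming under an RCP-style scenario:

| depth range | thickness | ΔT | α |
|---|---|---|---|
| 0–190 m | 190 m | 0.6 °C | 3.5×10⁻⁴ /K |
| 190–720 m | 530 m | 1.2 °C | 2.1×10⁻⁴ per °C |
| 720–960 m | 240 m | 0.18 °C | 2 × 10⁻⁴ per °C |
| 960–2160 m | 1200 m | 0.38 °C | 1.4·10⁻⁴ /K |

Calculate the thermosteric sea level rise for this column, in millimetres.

Δh = 246 mm

Layer 1: 3.5×10⁻⁴ × 0.6 × 190 = 0.03990 m
Layer 2: 1.2 × 2.1×10⁻⁴ × 530 = 0.13356 m
240 × 2×10⁻⁴ × 0.18 = 0.00864 m
1.4×10⁻⁴ × 0.38 × 1200 = 0.06384 m
Δh = 0.03990 + 0.13356 + 0.00864 + 0.06384 = 0.24594 m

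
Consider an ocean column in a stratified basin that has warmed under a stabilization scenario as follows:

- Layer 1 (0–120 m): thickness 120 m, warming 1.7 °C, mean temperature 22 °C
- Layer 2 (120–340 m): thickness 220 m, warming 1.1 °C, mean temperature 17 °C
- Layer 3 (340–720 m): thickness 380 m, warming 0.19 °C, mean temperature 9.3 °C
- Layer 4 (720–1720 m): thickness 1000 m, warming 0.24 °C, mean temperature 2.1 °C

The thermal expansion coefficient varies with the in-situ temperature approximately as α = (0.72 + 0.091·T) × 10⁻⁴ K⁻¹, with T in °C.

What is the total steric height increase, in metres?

Layer 1: α = (0.72 + 0.091×22)×10⁻⁴ = 2.722×10⁻⁴ K⁻¹
Layer 2: α = (0.72 + 0.091×17)×10⁻⁴ = 2.267×10⁻⁴ K⁻¹
Layer 3: α = (0.72 + 0.091×9.3)×10⁻⁴ = 1.5663×10⁻⁴ K⁻¹
Layer 4: α = (0.72 + 0.091×2.1)×10⁻⁴ = 0.9111×10⁻⁴ K⁻¹
Layer 1: 2.722×10⁻⁴ × 120 × 1.7 = 0.0555288 m
Layer 2: 220 × 2.267×10⁻⁴ × 1.1 = 0.0548614 m
340–720 m: 0.19 × 1.5663×10⁻⁴ × 380 = 0.011308686 m
Layer 4: 0.9111×10⁻⁴ × 1000 × 0.24 = 0.0218664 m
Δh = 0.0555288 + 0.0548614 + 0.011308686 + 0.0218664 = 0.143565286 m ≈ 0.144 m

0.144 m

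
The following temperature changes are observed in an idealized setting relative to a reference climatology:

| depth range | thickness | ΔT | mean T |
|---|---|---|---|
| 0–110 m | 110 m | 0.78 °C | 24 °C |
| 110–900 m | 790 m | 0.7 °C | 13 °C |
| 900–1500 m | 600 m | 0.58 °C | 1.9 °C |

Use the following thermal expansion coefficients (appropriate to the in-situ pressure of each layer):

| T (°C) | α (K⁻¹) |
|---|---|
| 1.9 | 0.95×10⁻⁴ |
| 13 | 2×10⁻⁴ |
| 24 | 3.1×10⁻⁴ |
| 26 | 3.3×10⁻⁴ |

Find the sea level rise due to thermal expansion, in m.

Layer 1 at 24 °C → α = 3.1×10⁻⁴ K⁻¹
Layer 2 at 13 °C → α = 2×10⁻⁴ K⁻¹
Layer 3 at 1.9 °C → α = 0.95×10⁻⁴ K⁻¹
Layer 1: 110 × 0.78 × 3.1×10⁻⁴ = 0.026598 m
790 × 2×10⁻⁴ × 0.7 = 0.11060 m
0.58 × 600 × 0.95×10⁻⁴ = 0.03306 m
Δh = 0.026598 + 0.11060 + 0.03306 = 0.170258 m ≈ 0.170 m

0.170 m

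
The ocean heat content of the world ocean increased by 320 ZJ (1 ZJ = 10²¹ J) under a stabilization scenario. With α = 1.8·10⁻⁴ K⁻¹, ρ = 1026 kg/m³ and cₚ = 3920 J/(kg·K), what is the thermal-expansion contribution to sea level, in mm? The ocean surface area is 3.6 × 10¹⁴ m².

Per unit area: Q = 320×10²¹ / (3.6×10¹⁴) ≈ 8.889×10⁸ J/m²
Δh = αQ/(ρcₚ) = 1.8×10⁻⁴ × 8.889×10⁸ / (1026 × 3920) ≈ 0.039782 m

39.8 mm of thermosteric rise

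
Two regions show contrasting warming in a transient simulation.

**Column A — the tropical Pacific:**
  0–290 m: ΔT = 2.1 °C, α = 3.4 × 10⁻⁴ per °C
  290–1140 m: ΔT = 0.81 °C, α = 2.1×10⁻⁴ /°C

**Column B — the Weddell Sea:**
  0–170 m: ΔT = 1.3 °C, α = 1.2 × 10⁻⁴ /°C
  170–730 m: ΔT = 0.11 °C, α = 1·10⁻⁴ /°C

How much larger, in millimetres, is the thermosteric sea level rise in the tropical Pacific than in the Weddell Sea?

320 mm larger

A 3.4×10⁻⁴ × 2.1 × 290 = 0.20706 m
A 290–1140 m: 2.1×10⁻⁴ × 850 × 0.81 = 0.144585 m
A total: 0.351645 m
B 0–170 m: 1.2×10⁻⁴ × 1.3 × 170 = 0.02652 m
B 170–730 m: 560 × 1×10⁻⁴ × 0.11 = 0.00616 m
B total: 0.03268 m
Difference: 0.351645 − 0.03268 = 0.318965 m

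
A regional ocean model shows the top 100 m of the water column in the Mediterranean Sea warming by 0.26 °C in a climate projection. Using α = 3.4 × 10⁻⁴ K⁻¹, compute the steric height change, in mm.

Δh = αΔT·H = 3.4×10⁻⁴ × 0.26 × 100 = 0.00884 m

8.8 mm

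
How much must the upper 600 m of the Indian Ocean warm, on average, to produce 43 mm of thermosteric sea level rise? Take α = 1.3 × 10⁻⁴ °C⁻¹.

ΔT = Δh/(αH) = 0.043 / (1.3×10⁻⁴ × 600) ≈ 0.5513 °C

ΔT ≈ 0.55 °C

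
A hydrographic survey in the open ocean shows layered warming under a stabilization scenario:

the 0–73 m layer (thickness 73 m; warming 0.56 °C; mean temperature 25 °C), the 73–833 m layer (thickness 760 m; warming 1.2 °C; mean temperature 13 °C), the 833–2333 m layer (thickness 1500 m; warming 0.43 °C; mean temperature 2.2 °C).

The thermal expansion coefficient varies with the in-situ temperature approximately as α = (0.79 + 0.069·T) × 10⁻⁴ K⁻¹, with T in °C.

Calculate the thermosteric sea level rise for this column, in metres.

Layer 1: α = (0.79 + 0.069×25)×10⁻⁴ = 2.515×10⁻⁴ K⁻¹
Layer 2: α = (0.79 + 0.069×13)×10⁻⁴ = 1.687×10⁻⁴ K⁻¹
Layer 3: α = (0.79 + 0.069×2.2)×10⁻⁴ = 0.9418×10⁻⁴ K⁻¹
0–73 m: 73 × 2.515×10⁻⁴ × 0.56 = 0.01028132 m
1.2 × 760 × 1.687×10⁻⁴ = 0.1538544 m
1500 × 0.43 × 0.9418×10⁻⁴ = 0.0607461 m
Δh = 0.01028132 + 0.1538544 + 0.0607461 = 0.22488182 m

0.225 m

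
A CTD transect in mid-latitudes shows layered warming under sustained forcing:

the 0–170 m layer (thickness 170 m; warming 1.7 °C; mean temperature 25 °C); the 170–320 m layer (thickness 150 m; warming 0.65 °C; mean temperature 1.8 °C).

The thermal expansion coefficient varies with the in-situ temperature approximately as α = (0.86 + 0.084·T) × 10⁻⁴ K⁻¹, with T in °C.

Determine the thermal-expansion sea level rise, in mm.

95 mm

Layer 1: α = (0.86 + 0.084×25)×10⁻⁴ = 2.96×10⁻⁴ K⁻¹
Layer 2: α = (0.86 + 0.084×1.8)×10⁻⁴ = 1.0112×10⁻⁴ K⁻¹
Layer 1: 2.96×10⁻⁴ × 1.7 × 170 = 0.085544 m
Layer 2: 150 × 1.0112×10⁻⁴ × 0.65 = 0.0098592 m
Δh = 0.085544 + 0.0098592 = 0.0954032 m ≈ 95 mm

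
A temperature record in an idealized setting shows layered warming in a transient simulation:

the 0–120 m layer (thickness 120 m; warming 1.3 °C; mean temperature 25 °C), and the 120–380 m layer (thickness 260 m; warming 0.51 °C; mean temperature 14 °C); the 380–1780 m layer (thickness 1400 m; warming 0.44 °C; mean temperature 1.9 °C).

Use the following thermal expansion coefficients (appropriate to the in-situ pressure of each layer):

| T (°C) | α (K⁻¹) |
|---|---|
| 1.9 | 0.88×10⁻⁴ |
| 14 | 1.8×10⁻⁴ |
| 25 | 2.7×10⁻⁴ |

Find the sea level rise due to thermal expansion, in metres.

0.120 m of thermosteric rise

Layer 1 at 25 °C → α = 2.7×10⁻⁴ K⁻¹
Layer 2 at 14 °C → α = 1.8×10⁻⁴ K⁻¹
Layer 3 at 1.9 °C → α = 0.88×10⁻⁴ K⁻¹
Layer 1: 2.7×10⁻⁴ × 1.3 × 120 = 0.04212 m
260 × 1.8×10⁻⁴ × 0.51 = 0.023868 m
0.44 × 0.88×10⁻⁴ × 1400 = 0.054208 m
Δh = 0.04212 + 0.023868 + 0.054208 = 0.120196 m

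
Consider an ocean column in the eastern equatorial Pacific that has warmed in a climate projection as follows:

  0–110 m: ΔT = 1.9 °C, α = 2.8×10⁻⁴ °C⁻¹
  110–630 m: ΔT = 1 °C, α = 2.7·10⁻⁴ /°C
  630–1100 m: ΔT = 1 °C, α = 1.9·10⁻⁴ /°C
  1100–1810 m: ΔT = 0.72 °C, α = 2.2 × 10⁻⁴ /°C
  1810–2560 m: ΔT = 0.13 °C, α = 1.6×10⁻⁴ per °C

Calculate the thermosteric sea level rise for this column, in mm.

420 mm

1.9 × 2.8×10⁻⁴ × 110 = 0.05852 m
Layer 2: 1 × 520 × 2.7×10⁻⁴ = 0.14040 m
Layer 3: 470 × 1 × 1.9×10⁻⁴ = 0.08930 m
0.72 × 710 × 2.2×10⁻⁴ = 0.112464 m
0.13 × 1.6×10⁻⁴ × 750 = 0.01560 m
Δh = 0.05852 + 0.14040 + 0.08930 + 0.112464 + 0.01560 = 0.416284 m ≈ 420 mm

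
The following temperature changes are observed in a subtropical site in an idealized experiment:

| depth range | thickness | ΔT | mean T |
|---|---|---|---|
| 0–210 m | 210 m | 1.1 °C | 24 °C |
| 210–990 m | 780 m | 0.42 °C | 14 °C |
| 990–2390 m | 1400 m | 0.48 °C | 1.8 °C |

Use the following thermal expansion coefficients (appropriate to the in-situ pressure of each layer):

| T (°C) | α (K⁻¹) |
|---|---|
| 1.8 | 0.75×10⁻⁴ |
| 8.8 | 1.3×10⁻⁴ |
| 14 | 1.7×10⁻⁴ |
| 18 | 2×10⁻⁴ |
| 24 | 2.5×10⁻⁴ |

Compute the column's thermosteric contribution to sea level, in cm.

Layer 1 at 24 °C → α = 2.5×10⁻⁴ K⁻¹
Layer 2 at 14 °C → α = 1.7×10⁻⁴ K⁻¹
Layer 3 at 1.8 °C → α = 0.75×10⁻⁴ K⁻¹
1.1 × 210 × 2.5×10⁻⁴ = 0.05775 m
Layer 2: 1.7×10⁻⁴ × 0.42 × 780 = 0.055692 m
Layer 3: 0.48 × 0.75×10⁻⁴ × 1400 = 0.05040 m
Δh = 0.05775 + 0.055692 + 0.05040 = 0.163842 m ≈ 16 cm

16 cm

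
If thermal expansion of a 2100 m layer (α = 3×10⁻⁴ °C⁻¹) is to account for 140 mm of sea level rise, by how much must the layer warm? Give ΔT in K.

ΔT = Δh/(αH) = 0.14 / (3×10⁻⁴ × 2100) ≈ 0.2222 K

0.22 K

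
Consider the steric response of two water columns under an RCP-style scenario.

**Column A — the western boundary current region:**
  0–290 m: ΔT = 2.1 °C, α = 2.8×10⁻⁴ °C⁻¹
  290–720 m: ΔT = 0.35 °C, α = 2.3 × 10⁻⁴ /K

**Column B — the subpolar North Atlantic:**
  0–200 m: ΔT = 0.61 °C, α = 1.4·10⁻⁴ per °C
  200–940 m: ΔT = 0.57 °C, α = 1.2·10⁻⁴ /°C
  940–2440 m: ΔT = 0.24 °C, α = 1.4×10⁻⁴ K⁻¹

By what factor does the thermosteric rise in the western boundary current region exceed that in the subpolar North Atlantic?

≈ 1.74×

A 0–290 m: 2.8×10⁻⁴ × 290 × 2.1 = 0.17052 m
A 290–720 m: 0.35 × 2.3×10⁻⁴ × 430 = 0.034615 m
A total: 0.205135 m
B Layer 1: 1.4×10⁻⁴ × 0.61 × 200 = 0.01708 m
B Layer 2: 740 × 0.57 × 1.2×10⁻⁴ = 0.050616 m
B Layer 3: 1.4×10⁻⁴ × 1500 × 0.24 = 0.05040 m
B total: 0.118096 m
Ratio: 0.205135 / 0.118096 ≈ 1.737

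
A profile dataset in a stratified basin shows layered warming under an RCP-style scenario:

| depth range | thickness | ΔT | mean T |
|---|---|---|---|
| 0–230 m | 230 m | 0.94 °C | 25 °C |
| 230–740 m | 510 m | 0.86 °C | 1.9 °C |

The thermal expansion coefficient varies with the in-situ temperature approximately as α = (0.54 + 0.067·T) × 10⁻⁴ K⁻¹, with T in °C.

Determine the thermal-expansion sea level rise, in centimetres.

Layer 1: α = (0.54 + 0.067×25)×10⁻⁴ = 2.215×10⁻⁴ K⁻¹
Layer 2: α = (0.54 + 0.067×1.9)×10⁻⁴ = 0.6673×10⁻⁴ K⁻¹
2.215×10⁻⁴ × 0.94 × 230 = 0.0478883 m
230–740 m: 0.6673×10⁻⁴ × 510 × 0.86 = 0.029267778 m
Δh = 0.0478883 + 0.029267778 = 0.077156078 m ≈ 7.72 cm

Δh = 7.72 cm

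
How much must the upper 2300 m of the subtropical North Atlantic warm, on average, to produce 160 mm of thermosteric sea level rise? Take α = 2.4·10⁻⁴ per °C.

about 0.290 °C

ΔT = Δh/(αH) = 0.16 / (2.4×10⁻⁴ × 2300) ≈ 0.2899 °C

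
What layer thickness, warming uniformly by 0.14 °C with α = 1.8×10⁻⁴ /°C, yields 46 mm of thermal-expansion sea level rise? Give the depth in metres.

H ≈ 1800 m

H = Δh/(αΔT) = 0.046 / (1.8×10⁻⁴ × 0.14) ≈ 1825 m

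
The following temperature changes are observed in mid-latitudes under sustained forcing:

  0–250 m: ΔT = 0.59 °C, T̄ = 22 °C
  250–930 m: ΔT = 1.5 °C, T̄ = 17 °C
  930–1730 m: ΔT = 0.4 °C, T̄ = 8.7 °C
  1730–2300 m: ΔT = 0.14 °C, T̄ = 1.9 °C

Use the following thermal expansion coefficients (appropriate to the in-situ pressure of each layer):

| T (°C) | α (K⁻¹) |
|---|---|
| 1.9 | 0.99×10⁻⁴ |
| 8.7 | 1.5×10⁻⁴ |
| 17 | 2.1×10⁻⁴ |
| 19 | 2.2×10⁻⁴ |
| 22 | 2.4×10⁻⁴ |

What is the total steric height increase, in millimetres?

about 306 mm

Layer 1 at 22 °C → α = 2.4×10⁻⁴ K⁻¹
Layer 2 at 17 °C → α = 2.1×10⁻⁴ K⁻¹
Layer 3 at 8.7 °C → α = 1.5×10⁻⁴ K⁻¹
Layer 4 at 1.9 °C → α = 0.99×10⁻⁴ K⁻¹
250 × 0.59 × 2.4×10⁻⁴ = 0.03540 m
Layer 2: 2.1×10⁻⁴ × 680 × 1.5 = 0.21420 m
930–1730 m: 800 × 1.5×10⁻⁴ × 0.4 = 0.04800 m
0.99×10⁻⁴ × 570 × 0.14 = 0.0079002 m
Δh = 0.03540 + 0.21420 + 0.04800 + 0.0079002 = 0.3055002 m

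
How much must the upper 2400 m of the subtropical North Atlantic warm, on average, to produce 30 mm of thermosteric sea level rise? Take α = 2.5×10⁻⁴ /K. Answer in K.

about 0.0500 K

ΔT = Δh/(αH) = 0.03 / (2.5×10⁻⁴ × 2400) = 0.05000 K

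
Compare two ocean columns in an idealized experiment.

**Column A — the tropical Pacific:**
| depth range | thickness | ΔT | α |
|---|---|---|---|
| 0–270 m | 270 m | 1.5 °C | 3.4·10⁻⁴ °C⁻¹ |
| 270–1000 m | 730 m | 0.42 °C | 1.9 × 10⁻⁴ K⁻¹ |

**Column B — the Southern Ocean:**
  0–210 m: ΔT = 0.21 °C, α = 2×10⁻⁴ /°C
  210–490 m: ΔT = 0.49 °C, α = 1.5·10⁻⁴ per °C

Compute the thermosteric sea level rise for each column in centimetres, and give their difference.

A: 20 cm; B: 2.9 cm; difference 17 cm

A Layer 1: 1.5 × 3.4×10⁻⁴ × 270 = 0.13770 m
A 0.42 × 730 × 1.9×10⁻⁴ = 0.058254 m
A total: 0.195954 m
B 2×10⁻⁴ × 0.21 × 210 = 0.00882 m
B 0.49 × 1.5×10⁻⁴ × 280 = 0.02058 m
B total: 0.02940 m
Difference: 0.195954 − 0.02940 = 0.166554 m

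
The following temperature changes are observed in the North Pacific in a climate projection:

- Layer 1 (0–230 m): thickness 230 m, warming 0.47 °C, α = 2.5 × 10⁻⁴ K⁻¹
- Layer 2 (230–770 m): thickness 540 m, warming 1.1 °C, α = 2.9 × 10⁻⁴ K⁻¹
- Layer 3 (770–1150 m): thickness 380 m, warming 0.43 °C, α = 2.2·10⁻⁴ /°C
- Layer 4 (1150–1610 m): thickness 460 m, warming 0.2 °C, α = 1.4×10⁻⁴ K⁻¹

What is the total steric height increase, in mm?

Δh = 248 mm

0.47 × 2.5×10⁻⁴ × 230 = 0.027025 m
230–770 m: 540 × 2.9×10⁻⁴ × 1.1 = 0.17226 m
0.43 × 380 × 2.2×10⁻⁴ = 0.035948 m
1150–1610 m: 1.4×10⁻⁴ × 0.2 × 460 = 0.01288 m
Δh = 0.027025 + 0.17226 + 0.035948 + 0.01288 = 0.248113 m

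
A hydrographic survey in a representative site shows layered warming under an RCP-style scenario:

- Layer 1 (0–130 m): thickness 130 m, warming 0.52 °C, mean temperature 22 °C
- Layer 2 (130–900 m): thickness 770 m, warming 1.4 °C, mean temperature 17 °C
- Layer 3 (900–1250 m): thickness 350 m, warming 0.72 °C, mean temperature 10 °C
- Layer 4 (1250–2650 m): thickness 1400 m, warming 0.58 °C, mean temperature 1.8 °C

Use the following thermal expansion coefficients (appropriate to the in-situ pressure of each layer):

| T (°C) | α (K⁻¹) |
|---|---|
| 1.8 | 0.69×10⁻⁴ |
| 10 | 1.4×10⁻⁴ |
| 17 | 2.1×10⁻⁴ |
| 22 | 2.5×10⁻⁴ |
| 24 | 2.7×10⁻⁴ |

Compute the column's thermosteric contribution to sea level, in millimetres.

Layer 1 at 22 °C → α = 2.5×10⁻⁴ K⁻¹
Layer 2 at 17 °C → α = 2.1×10⁻⁴ K⁻¹
Layer 3 at 10 °C → α = 1.4×10⁻⁴ K⁻¹
Layer 4 at 1.8 °C → α = 0.69×10⁻⁴ K⁻¹
130 × 2.5×10⁻⁴ × 0.52 = 0.01690 m
2.1×10⁻⁴ × 770 × 1.4 = 0.22638 m
350 × 0.72 × 1.4×10⁻⁴ = 0.03528 m
1250–2650 m: 1400 × 0.69×10⁻⁴ × 0.58 = 0.056028 m
Δh = 0.01690 + 0.22638 + 0.03528 + 0.056028 = 0.334588 m

about 335 mm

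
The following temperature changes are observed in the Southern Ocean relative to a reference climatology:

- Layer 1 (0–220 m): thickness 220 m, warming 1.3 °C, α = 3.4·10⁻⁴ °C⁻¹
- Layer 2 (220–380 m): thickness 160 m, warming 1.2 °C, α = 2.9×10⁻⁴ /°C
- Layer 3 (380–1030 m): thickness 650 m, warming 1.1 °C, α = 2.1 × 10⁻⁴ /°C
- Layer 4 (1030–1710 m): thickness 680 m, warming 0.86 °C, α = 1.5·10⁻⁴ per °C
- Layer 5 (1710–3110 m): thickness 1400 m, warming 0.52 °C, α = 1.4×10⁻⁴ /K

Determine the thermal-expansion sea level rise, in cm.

1.3 × 3.4×10⁻⁴ × 220 = 0.09724 m
220–380 m: 2.9×10⁻⁴ × 160 × 1.2 = 0.05568 m
650 × 2.1×10⁻⁴ × 1.1 = 0.15015 m
0.86 × 1.5×10⁻⁴ × 680 = 0.08772 m
1.4×10⁻⁴ × 1400 × 0.52 = 0.10192 m
Δh = 0.09724 + 0.05568 + 0.15015 + 0.08772 + 0.10192 = 0.49271 m ≈ 49.3 cm

49.3 cm of thermosteric rise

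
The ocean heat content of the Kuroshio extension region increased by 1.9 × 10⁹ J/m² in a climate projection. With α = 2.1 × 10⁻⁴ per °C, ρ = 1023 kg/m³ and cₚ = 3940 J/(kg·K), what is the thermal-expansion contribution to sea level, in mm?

Δh = αQ/(ρcₚ) = 2.1×10⁻⁴ × 1.9×10⁹ / (1023 × 3940) ≈ 0.098992 m

about 99 mm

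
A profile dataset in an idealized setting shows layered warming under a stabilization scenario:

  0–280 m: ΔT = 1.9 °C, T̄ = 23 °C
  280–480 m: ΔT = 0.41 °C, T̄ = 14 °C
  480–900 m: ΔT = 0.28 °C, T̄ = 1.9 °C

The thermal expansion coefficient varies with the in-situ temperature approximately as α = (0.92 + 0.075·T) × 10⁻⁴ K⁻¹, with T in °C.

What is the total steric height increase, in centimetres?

Layer 1: α = (0.92 + 0.075×23)×10⁻⁴ = 2.645×10⁻⁴ K⁻¹
Layer 2: α = (0.92 + 0.075×14)×10⁻⁴ = 1.97×10⁻⁴ K⁻¹
Layer 3: α = (0.92 + 0.075×1.9)×10⁻⁴ = 1.0625×10⁻⁴ K⁻¹
Layer 1: 1.9 × 280 × 2.645×10⁻⁴ = 0.140714 m
200 × 0.41 × 1.97×10⁻⁴ = 0.016154 m
0.28 × 1.0625×10⁻⁴ × 420 = 0.012495 m
Δh = 0.140714 + 0.016154 + 0.012495 = 0.169363 m

16.9 cm of thermosteric rise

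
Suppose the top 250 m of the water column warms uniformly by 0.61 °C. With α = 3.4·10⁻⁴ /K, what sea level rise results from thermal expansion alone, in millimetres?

Δh ≈ 51.9 mm

Δh = αΔT·H = 3.4×10⁻⁴ × 0.61 × 250 = 0.05185 m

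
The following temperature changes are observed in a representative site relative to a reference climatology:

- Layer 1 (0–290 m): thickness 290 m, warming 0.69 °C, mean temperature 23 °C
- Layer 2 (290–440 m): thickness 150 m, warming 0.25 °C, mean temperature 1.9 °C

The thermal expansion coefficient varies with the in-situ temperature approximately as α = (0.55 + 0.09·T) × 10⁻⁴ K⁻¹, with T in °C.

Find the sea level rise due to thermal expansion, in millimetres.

about 55.1 mm

Layer 1: α = (0.55 + 0.09×23)×10⁻⁴ = 2.62×10⁻⁴ K⁻¹
Layer 2: α = (0.55 + 0.09×1.9)×10⁻⁴ = 0.721×10⁻⁴ K⁻¹
Layer 1: 2.62×10⁻⁴ × 0.69 × 290 = 0.0524262 m
Layer 2: 0.25 × 0.721×10⁻⁴ × 150 = 0.00270375 m
Δh = 0.0524262 + 0.00270375 = 0.05512995 m ≈ 55.1 mm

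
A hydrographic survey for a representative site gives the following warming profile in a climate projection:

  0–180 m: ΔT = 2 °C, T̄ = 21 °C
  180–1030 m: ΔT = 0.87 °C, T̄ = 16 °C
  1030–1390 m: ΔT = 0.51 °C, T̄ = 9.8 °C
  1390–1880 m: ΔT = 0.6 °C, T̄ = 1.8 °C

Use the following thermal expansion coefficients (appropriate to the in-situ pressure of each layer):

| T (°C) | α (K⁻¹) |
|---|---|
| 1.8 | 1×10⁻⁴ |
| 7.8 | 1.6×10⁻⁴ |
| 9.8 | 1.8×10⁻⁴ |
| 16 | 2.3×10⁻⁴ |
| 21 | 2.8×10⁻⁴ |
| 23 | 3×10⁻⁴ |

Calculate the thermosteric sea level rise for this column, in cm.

Δh ≈ 33.3 cm

Layer 1 at 21 °C → α = 2.8×10⁻⁴ K⁻¹
Layer 2 at 16 °C → α = 2.3×10⁻⁴ K⁻¹
Layer 3 at 9.8 °C → α = 1.8×10⁻⁴ K⁻¹
Layer 4 at 1.8 °C → α = 1×10⁻⁴ K⁻¹
2.8×10⁻⁴ × 2 × 180 = 0.10080 m
180–1030 m: 850 × 0.87 × 2.3×10⁻⁴ = 0.170085 m
Layer 3: 1.8×10⁻⁴ × 0.51 × 360 = 0.033048 m
Layer 4: 0.6 × 1×10⁻⁴ × 490 = 0.02940 m
Δh = 0.10080 + 0.170085 + 0.033048 + 0.02940 = 0.333333 m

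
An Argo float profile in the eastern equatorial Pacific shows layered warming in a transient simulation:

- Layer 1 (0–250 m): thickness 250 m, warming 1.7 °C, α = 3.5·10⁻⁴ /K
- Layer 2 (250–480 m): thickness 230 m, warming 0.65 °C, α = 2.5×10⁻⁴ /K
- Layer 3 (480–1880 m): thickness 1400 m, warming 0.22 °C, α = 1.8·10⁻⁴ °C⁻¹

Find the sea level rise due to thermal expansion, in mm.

about 242 mm

1.7 × 250 × 3.5×10⁻⁴ = 0.14875 m
Layer 2: 230 × 0.65 × 2.5×10⁻⁴ = 0.037375 m
Layer 3: 1400 × 0.22 × 1.8×10⁻⁴ = 0.05544 m
Δh = 0.14875 + 0.037375 + 0.05544 = 0.241565 m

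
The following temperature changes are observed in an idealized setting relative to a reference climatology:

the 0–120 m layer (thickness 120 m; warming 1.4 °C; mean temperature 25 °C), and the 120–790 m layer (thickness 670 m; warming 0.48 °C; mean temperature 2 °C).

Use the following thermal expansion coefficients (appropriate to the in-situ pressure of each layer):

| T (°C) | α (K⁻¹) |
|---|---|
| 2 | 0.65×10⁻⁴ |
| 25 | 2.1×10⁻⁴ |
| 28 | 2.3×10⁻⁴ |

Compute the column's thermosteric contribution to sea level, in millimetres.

Layer 1 at 25 °C → α = 2.1×10⁻⁴ K⁻¹
Layer 2 at 2 °C → α = 0.65×10⁻⁴ K⁻¹
0–120 m: 1.4 × 120 × 2.1×10⁻⁴ = 0.03528 m
Layer 2: 0.48 × 0.65×10⁻⁴ × 670 = 0.020904 m
Δh = 0.03528 + 0.020904 = 0.056184 m

about 56.2 mm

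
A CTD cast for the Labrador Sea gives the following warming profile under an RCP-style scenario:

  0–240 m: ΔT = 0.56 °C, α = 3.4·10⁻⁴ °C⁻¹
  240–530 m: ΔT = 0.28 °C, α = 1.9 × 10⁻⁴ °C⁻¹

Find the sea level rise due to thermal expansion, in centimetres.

Δh = 6.1 cm

240 × 0.56 × 3.4×10⁻⁴ = 0.045696 m
240–530 m: 1.9×10⁻⁴ × 0.28 × 290 = 0.015428 m
Δh = 0.045696 + 0.015428 = 0.061124 m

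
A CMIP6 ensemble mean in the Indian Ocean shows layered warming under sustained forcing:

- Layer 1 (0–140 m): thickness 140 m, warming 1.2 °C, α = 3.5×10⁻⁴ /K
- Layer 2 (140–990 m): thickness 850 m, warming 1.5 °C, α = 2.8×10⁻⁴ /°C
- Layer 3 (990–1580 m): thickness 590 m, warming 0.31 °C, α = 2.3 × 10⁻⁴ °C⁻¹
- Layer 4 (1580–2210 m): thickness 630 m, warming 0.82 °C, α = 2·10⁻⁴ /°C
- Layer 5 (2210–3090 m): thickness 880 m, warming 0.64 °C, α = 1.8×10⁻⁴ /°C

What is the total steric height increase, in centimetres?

1.2 × 3.5×10⁻⁴ × 140 = 0.05880 m
2.8×10⁻⁴ × 850 × 1.5 = 0.35700 m
Layer 3: 2.3×10⁻⁴ × 0.31 × 590 = 0.042067 m
Layer 4: 0.82 × 2×10⁻⁴ × 630 = 0.10332 m
0.64 × 1.8×10⁻⁴ × 880 = 0.101376 m
Δh = 0.05880 + 0.35700 + 0.042067 + 0.10332 + 0.101376 = 0.662563 m

Δh ≈ 66.3 cm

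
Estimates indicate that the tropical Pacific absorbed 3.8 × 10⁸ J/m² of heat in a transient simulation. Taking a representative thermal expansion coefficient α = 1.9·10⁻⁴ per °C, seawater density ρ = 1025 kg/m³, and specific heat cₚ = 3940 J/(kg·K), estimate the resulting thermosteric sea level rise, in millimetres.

Δh = αQ/(ρcₚ) = 1.9×10⁻⁴ × 3.8×10⁸ / (1025 × 3940) ≈ 0.017878 m

Δh = 17.9 mm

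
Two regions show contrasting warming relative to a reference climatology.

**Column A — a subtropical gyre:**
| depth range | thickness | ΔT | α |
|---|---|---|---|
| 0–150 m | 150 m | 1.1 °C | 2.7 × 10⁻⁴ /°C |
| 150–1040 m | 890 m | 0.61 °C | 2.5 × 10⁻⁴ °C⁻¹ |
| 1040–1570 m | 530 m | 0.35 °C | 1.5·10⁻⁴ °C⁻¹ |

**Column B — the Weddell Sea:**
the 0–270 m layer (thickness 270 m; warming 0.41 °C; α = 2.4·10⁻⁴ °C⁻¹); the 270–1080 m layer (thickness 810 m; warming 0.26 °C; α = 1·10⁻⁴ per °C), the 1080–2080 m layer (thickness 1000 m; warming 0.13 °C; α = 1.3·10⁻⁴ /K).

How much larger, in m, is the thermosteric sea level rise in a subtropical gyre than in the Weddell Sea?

A Layer 1: 1.1 × 150 × 2.7×10⁻⁴ = 0.04455 m
A Layer 2: 0.61 × 890 × 2.5×10⁻⁴ = 0.135725 m
A 1040–1570 m: 530 × 0.35 × 1.5×10⁻⁴ = 0.027825 m
A total: 0.20810 m
B 0.41 × 2.4×10⁻⁴ × 270 = 0.026568 m
B 270–1080 m: 810 × 1×10⁻⁴ × 0.26 = 0.02106 m
B Layer 3: 1.3×10⁻⁴ × 0.13 × 1000 = 0.01690 m
B total: 0.064528 m
Difference: 0.20810 − 0.064528 = 0.143572 m

0.144 m larger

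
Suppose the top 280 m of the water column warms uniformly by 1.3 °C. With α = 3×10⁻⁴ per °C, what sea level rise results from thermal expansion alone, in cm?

about 10.9 cm

Δh = αΔT·H = 3×10⁻⁴ × 1.3 × 280 = 0.10920 m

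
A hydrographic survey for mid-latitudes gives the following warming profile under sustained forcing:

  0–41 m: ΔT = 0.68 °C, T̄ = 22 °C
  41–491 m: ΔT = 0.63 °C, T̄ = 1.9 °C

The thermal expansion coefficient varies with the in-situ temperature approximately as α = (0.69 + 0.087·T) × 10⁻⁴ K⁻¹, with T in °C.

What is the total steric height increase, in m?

0.032 m

Layer 1: α = (0.69 + 0.087×22)×10⁻⁴ = 2.604×10⁻⁴ K⁻¹
Layer 2: α = (0.69 + 0.087×1.9)×10⁻⁴ = 0.8553×10⁻⁴ K⁻¹
Layer 1: 2.604×10⁻⁴ × 41 × 0.68 = 0.007259952 m
Layer 2: 0.63 × 0.8553×10⁻⁴ × 450 = 0.024247755 m
Δh = 0.007259952 + 0.024247755 = 0.031507707 m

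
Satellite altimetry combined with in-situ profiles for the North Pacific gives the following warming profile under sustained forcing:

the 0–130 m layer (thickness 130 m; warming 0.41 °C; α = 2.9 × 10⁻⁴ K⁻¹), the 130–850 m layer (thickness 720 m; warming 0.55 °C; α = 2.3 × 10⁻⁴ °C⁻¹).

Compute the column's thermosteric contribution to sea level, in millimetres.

107 mm of thermosteric rise

0.41 × 2.9×10⁻⁴ × 130 = 0.015457 m
Layer 2: 0.55 × 720 × 2.3×10⁻⁴ = 0.09108 m
Δh = 0.015457 + 0.09108 = 0.106537 m ≈ 107 mm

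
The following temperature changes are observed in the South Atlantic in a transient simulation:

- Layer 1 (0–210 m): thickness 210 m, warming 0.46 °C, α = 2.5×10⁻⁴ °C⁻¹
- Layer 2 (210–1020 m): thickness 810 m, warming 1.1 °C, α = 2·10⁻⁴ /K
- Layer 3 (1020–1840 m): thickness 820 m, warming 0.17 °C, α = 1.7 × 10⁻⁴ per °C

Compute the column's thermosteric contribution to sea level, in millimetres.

about 230 mm

2.5×10⁻⁴ × 0.46 × 210 = 0.02415 m
210–1020 m: 810 × 2×10⁻⁴ × 1.1 = 0.17820 m
1020–1840 m: 1.7×10⁻⁴ × 0.17 × 820 = 0.023698 m
Δh = 0.02415 + 0.17820 + 0.023698 = 0.226048 m ≈ 230 mm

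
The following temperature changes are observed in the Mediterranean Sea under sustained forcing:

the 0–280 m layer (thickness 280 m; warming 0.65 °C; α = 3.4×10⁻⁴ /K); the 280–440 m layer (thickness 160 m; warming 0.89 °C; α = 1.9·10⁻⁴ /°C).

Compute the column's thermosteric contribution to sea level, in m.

3.4×10⁻⁴ × 0.65 × 280 = 0.06188 m
280–440 m: 160 × 0.89 × 1.9×10⁻⁴ = 0.027056 m
Δh = 0.06188 + 0.027056 = 0.088936 m

0.0889 m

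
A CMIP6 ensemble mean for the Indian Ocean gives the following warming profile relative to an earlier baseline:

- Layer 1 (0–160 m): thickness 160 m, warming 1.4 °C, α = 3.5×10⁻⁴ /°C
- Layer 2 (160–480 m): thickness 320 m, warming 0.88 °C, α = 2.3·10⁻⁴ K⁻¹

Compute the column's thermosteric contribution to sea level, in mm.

1.4 × 160 × 3.5×10⁻⁴ = 0.07840 m
160–480 m: 2.3×10⁻⁴ × 0.88 × 320 = 0.064768 m
Δh = 0.07840 + 0.064768 = 0.143168 m ≈ 140 mm

about 140 mm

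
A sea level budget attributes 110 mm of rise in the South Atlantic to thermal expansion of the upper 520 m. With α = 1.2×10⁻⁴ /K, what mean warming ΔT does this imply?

about 1.76 °C

ΔT = Δh/(αH) = 0.11 / (1.2×10⁻⁴ × 520) ≈ 1.763 °C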